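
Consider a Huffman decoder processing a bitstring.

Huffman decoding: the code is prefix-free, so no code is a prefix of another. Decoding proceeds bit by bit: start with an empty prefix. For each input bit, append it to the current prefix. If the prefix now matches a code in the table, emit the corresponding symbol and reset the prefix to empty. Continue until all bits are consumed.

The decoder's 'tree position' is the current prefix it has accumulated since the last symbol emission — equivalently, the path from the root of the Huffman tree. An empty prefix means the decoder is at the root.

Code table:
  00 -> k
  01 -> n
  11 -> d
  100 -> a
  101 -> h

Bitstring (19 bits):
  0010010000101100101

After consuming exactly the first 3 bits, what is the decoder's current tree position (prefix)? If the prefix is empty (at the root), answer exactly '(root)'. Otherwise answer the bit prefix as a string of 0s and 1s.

Bit 0: prefix='0' (no match yet)
Bit 1: prefix='00' -> emit 'k', reset
Bit 2: prefix='1' (no match yet)

Answer: 1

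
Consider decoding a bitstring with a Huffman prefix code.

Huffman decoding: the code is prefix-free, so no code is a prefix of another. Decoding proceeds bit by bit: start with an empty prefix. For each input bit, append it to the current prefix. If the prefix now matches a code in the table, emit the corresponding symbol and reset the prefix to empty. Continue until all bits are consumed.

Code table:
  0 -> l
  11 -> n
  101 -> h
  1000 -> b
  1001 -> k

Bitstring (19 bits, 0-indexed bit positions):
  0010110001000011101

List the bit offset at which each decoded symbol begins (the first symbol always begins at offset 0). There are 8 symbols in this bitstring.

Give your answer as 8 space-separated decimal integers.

Answer: 0 1 2 5 9 13 14 16

Derivation:
Bit 0: prefix='0' -> emit 'l', reset
Bit 1: prefix='0' -> emit 'l', reset
Bit 2: prefix='1' (no match yet)
Bit 3: prefix='10' (no match yet)
Bit 4: prefix='101' -> emit 'h', reset
Bit 5: prefix='1' (no match yet)
Bit 6: prefix='10' (no match yet)
Bit 7: prefix='100' (no match yet)
Bit 8: prefix='1000' -> emit 'b', reset
Bit 9: prefix='1' (no match yet)
Bit 10: prefix='10' (no match yet)
Bit 11: prefix='100' (no match yet)
Bit 12: prefix='1000' -> emit 'b', reset
Bit 13: prefix='0' -> emit 'l', reset
Bit 14: prefix='1' (no match yet)
Bit 15: prefix='11' -> emit 'n', reset
Bit 16: prefix='1' (no match yet)
Bit 17: prefix='10' (no match yet)
Bit 18: prefix='101' -> emit 'h', reset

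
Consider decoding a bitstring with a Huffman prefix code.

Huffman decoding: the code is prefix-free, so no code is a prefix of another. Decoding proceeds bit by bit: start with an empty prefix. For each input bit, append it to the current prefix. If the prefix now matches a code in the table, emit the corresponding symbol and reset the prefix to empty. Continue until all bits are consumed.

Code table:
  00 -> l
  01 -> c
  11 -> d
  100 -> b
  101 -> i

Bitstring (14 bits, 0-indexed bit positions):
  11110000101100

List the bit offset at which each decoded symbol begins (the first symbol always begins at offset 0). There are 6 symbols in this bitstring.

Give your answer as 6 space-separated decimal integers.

Answer: 0 2 4 6 8 11

Derivation:
Bit 0: prefix='1' (no match yet)
Bit 1: prefix='11' -> emit 'd', reset
Bit 2: prefix='1' (no match yet)
Bit 3: prefix='11' -> emit 'd', reset
Bit 4: prefix='0' (no match yet)
Bit 5: prefix='00' -> emit 'l', reset
Bit 6: prefix='0' (no match yet)
Bit 7: prefix='00' -> emit 'l', reset
Bit 8: prefix='1' (no match yet)
Bit 9: prefix='10' (no match yet)
Bit 10: prefix='101' -> emit 'i', reset
Bit 11: prefix='1' (no match yet)
Bit 12: prefix='10' (no match yet)
Bit 13: prefix='100' -> emit 'b', reset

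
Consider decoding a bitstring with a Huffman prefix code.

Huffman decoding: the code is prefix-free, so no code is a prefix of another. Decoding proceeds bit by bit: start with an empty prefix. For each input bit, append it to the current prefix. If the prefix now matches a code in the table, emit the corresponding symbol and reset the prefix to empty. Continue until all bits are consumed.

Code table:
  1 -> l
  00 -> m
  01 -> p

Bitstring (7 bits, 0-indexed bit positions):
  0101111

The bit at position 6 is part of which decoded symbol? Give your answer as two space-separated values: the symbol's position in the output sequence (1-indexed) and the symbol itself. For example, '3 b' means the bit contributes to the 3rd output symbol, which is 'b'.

Bit 0: prefix='0' (no match yet)
Bit 1: prefix='01' -> emit 'p', reset
Bit 2: prefix='0' (no match yet)
Bit 3: prefix='01' -> emit 'p', reset
Bit 4: prefix='1' -> emit 'l', reset
Bit 5: prefix='1' -> emit 'l', reset
Bit 6: prefix='1' -> emit 'l', reset

Answer: 5 l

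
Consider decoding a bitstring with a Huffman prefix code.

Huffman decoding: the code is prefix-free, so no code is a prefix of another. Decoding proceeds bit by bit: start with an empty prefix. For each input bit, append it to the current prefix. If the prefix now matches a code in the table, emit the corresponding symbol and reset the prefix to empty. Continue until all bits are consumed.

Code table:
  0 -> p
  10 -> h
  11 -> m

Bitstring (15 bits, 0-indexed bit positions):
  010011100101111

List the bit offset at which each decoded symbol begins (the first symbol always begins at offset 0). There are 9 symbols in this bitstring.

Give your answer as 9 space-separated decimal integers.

Bit 0: prefix='0' -> emit 'p', reset
Bit 1: prefix='1' (no match yet)
Bit 2: prefix='10' -> emit 'h', reset
Bit 3: prefix='0' -> emit 'p', reset
Bit 4: prefix='1' (no match yet)
Bit 5: prefix='11' -> emit 'm', reset
Bit 6: prefix='1' (no match yet)
Bit 7: prefix='10' -> emit 'h', reset
Bit 8: prefix='0' -> emit 'p', reset
Bit 9: prefix='1' (no match yet)
Bit 10: prefix='10' -> emit 'h', reset
Bit 11: prefix='1' (no match yet)
Bit 12: prefix='11' -> emit 'm', reset
Bit 13: prefix='1' (no match yet)
Bit 14: prefix='11' -> emit 'm', reset

Answer: 0 1 3 4 6 8 9 11 13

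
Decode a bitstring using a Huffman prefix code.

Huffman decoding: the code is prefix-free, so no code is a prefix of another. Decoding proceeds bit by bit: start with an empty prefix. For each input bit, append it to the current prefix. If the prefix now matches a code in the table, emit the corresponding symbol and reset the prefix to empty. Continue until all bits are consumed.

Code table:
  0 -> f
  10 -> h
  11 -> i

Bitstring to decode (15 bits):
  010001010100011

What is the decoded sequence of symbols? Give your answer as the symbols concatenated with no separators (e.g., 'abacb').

Bit 0: prefix='0' -> emit 'f', reset
Bit 1: prefix='1' (no match yet)
Bit 2: prefix='10' -> emit 'h', reset
Bit 3: prefix='0' -> emit 'f', reset
Bit 4: prefix='0' -> emit 'f', reset
Bit 5: prefix='1' (no match yet)
Bit 6: prefix='10' -> emit 'h', reset
Bit 7: prefix='1' (no match yet)
Bit 8: prefix='10' -> emit 'h', reset
Bit 9: prefix='1' (no match yet)
Bit 10: prefix='10' -> emit 'h', reset
Bit 11: prefix='0' -> emit 'f', reset
Bit 12: prefix='0' -> emit 'f', reset
Bit 13: prefix='1' (no match yet)
Bit 14: prefix='11' -> emit 'i', reset

Answer: fhffhhhffi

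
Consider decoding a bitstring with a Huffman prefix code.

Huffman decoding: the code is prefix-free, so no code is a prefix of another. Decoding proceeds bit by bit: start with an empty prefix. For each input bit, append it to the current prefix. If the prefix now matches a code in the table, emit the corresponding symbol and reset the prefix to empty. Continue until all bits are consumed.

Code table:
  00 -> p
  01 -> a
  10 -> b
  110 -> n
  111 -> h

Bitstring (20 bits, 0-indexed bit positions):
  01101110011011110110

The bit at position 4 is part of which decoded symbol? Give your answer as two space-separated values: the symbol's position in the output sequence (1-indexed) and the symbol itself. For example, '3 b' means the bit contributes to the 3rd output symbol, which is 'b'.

Answer: 3 h

Derivation:
Bit 0: prefix='0' (no match yet)
Bit 1: prefix='01' -> emit 'a', reset
Bit 2: prefix='1' (no match yet)
Bit 3: prefix='10' -> emit 'b', reset
Bit 4: prefix='1' (no match yet)
Bit 5: prefix='11' (no match yet)
Bit 6: prefix='111' -> emit 'h', reset
Bit 7: prefix='0' (no match yet)
Bit 8: prefix='00' -> emit 'p', reset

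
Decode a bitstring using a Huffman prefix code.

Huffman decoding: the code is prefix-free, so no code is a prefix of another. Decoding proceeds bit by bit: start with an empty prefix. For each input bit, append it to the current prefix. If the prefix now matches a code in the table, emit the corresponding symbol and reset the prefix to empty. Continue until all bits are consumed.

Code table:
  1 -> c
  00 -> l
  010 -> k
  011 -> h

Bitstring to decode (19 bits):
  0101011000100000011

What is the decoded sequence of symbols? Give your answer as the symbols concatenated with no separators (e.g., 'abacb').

Answer: kchlkllh

Derivation:
Bit 0: prefix='0' (no match yet)
Bit 1: prefix='01' (no match yet)
Bit 2: prefix='010' -> emit 'k', reset
Bit 3: prefix='1' -> emit 'c', reset
Bit 4: prefix='0' (no match yet)
Bit 5: prefix='01' (no match yet)
Bit 6: prefix='011' -> emit 'h', reset
Bit 7: prefix='0' (no match yet)
Bit 8: prefix='00' -> emit 'l', reset
Bit 9: prefix='0' (no match yet)
Bit 10: prefix='01' (no match yet)
Bit 11: prefix='010' -> emit 'k', reset
Bit 12: prefix='0' (no match yet)
Bit 13: prefix='00' -> emit 'l', reset
Bit 14: prefix='0' (no match yet)
Bit 15: prefix='00' -> emit 'l', reset
Bit 16: prefix='0' (no match yet)
Bit 17: prefix='01' (no match yet)
Bit 18: prefix='011' -> emit 'h', reset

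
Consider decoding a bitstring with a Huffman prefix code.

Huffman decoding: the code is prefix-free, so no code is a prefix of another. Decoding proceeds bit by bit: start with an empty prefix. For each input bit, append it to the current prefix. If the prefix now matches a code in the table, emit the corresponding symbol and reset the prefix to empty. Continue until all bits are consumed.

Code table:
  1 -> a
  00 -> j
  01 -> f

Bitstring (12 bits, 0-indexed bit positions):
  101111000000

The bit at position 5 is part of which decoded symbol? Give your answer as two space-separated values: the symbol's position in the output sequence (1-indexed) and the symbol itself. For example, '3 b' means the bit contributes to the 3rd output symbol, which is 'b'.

Bit 0: prefix='1' -> emit 'a', reset
Bit 1: prefix='0' (no match yet)
Bit 2: prefix='01' -> emit 'f', reset
Bit 3: prefix='1' -> emit 'a', reset
Bit 4: prefix='1' -> emit 'a', reset
Bit 5: prefix='1' -> emit 'a', reset
Bit 6: prefix='0' (no match yet)
Bit 7: prefix='00' -> emit 'j', reset
Bit 8: prefix='0' (no match yet)
Bit 9: prefix='00' -> emit 'j', reset

Answer: 5 a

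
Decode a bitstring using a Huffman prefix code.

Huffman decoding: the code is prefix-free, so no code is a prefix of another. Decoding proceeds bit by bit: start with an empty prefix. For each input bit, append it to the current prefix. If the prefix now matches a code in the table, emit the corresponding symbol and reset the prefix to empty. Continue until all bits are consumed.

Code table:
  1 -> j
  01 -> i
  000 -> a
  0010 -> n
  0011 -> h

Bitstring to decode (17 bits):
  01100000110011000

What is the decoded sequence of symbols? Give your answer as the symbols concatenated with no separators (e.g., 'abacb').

Answer: ijahha

Derivation:
Bit 0: prefix='0' (no match yet)
Bit 1: prefix='01' -> emit 'i', reset
Bit 2: prefix='1' -> emit 'j', reset
Bit 3: prefix='0' (no match yet)
Bit 4: prefix='00' (no match yet)
Bit 5: prefix='000' -> emit 'a', reset
Bit 6: prefix='0' (no match yet)
Bit 7: prefix='00' (no match yet)
Bit 8: prefix='001' (no match yet)
Bit 9: prefix='0011' -> emit 'h', reset
Bit 10: prefix='0' (no match yet)
Bit 11: prefix='00' (no match yet)
Bit 12: prefix='001' (no match yet)
Bit 13: prefix='0011' -> emit 'h', reset
Bit 14: prefix='0' (no match yet)
Bit 15: prefix='00' (no match yet)
Bit 16: prefix='000' -> emit 'a', reset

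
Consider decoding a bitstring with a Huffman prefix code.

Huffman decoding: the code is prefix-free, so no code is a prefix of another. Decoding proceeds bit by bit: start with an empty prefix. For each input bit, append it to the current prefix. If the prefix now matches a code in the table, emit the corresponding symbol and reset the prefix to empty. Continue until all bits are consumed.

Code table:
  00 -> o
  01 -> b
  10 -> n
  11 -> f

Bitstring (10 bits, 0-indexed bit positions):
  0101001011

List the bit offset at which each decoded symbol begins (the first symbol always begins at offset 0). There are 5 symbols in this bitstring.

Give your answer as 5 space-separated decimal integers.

Answer: 0 2 4 6 8

Derivation:
Bit 0: prefix='0' (no match yet)
Bit 1: prefix='01' -> emit 'b', reset
Bit 2: prefix='0' (no match yet)
Bit 3: prefix='01' -> emit 'b', reset
Bit 4: prefix='0' (no match yet)
Bit 5: prefix='00' -> emit 'o', reset
Bit 6: prefix='1' (no match yet)
Bit 7: prefix='10' -> emit 'n', reset
Bit 8: prefix='1' (no match yet)
Bit 9: prefix='11' -> emit 'f', reset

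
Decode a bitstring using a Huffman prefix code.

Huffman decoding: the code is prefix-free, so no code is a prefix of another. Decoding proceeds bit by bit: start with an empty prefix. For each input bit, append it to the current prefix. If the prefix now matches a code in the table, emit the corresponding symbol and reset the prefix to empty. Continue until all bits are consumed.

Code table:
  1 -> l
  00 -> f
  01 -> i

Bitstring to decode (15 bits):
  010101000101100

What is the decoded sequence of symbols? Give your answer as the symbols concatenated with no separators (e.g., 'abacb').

Answer: iiifiilf

Derivation:
Bit 0: prefix='0' (no match yet)
Bit 1: prefix='01' -> emit 'i', reset
Bit 2: prefix='0' (no match yet)
Bit 3: prefix='01' -> emit 'i', reset
Bit 4: prefix='0' (no match yet)
Bit 5: prefix='01' -> emit 'i', reset
Bit 6: prefix='0' (no match yet)
Bit 7: prefix='00' -> emit 'f', reset
Bit 8: prefix='0' (no match yet)
Bit 9: prefix='01' -> emit 'i', reset
Bit 10: prefix='0' (no match yet)
Bit 11: prefix='01' -> emit 'i', reset
Bit 12: prefix='1' -> emit 'l', reset
Bit 13: prefix='0' (no match yet)
Bit 14: prefix='00' -> emit 'f', reset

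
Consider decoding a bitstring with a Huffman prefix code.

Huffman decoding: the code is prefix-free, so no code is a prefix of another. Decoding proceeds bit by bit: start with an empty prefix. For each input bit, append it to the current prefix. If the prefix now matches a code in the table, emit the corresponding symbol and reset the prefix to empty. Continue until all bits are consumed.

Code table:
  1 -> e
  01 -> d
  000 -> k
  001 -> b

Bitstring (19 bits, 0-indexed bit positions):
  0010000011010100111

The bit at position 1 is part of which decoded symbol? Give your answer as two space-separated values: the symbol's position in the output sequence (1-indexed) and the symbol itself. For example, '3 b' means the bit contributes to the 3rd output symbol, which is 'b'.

Bit 0: prefix='0' (no match yet)
Bit 1: prefix='00' (no match yet)
Bit 2: prefix='001' -> emit 'b', reset
Bit 3: prefix='0' (no match yet)
Bit 4: prefix='00' (no match yet)
Bit 5: prefix='000' -> emit 'k', reset

Answer: 1 b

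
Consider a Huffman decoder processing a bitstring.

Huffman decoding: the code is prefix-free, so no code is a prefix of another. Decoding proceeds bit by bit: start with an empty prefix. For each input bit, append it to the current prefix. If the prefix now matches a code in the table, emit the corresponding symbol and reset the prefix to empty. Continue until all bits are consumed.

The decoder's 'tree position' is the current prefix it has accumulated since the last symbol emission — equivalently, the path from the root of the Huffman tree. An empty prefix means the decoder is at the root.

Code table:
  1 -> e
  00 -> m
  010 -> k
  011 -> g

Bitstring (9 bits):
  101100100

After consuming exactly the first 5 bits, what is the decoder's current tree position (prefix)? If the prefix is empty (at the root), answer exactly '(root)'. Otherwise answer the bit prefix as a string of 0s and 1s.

Bit 0: prefix='1' -> emit 'e', reset
Bit 1: prefix='0' (no match yet)
Bit 2: prefix='01' (no match yet)
Bit 3: prefix='011' -> emit 'g', reset
Bit 4: prefix='0' (no match yet)

Answer: 0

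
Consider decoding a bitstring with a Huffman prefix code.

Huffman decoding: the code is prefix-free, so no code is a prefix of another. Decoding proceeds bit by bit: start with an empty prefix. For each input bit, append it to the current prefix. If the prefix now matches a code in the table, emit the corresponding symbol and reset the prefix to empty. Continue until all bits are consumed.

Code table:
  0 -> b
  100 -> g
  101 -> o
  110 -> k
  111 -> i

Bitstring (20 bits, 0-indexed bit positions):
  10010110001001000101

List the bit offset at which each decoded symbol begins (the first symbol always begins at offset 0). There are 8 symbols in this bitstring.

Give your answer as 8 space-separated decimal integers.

Answer: 0 3 6 9 10 13 16 17

Derivation:
Bit 0: prefix='1' (no match yet)
Bit 1: prefix='10' (no match yet)
Bit 2: prefix='100' -> emit 'g', reset
Bit 3: prefix='1' (no match yet)
Bit 4: prefix='10' (no match yet)
Bit 5: prefix='101' -> emit 'o', reset
Bit 6: prefix='1' (no match yet)
Bit 7: prefix='10' (no match yet)
Bit 8: prefix='100' -> emit 'g', reset
Bit 9: prefix='0' -> emit 'b', reset
Bit 10: prefix='1' (no match yet)
Bit 11: prefix='10' (no match yet)
Bit 12: prefix='100' -> emit 'g', reset
Bit 13: prefix='1' (no match yet)
Bit 14: prefix='10' (no match yet)
Bit 15: prefix='100' -> emit 'g', reset
Bit 16: prefix='0' -> emit 'b', reset
Bit 17: prefix='1' (no match yet)
Bit 18: prefix='10' (no match yet)
Bit 19: prefix='101' -> emit 'o', reset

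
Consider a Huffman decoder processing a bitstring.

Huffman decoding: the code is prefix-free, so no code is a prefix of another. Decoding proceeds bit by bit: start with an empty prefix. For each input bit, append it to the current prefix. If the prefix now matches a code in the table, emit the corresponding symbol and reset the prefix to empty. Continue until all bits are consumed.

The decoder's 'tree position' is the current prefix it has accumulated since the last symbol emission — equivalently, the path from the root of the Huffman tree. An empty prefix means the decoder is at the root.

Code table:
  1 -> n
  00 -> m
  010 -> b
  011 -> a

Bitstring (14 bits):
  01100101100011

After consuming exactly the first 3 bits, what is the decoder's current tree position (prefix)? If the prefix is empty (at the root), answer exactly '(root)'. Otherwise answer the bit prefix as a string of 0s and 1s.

Answer: (root)

Derivation:
Bit 0: prefix='0' (no match yet)
Bit 1: prefix='01' (no match yet)
Bit 2: prefix='011' -> emit 'a', reset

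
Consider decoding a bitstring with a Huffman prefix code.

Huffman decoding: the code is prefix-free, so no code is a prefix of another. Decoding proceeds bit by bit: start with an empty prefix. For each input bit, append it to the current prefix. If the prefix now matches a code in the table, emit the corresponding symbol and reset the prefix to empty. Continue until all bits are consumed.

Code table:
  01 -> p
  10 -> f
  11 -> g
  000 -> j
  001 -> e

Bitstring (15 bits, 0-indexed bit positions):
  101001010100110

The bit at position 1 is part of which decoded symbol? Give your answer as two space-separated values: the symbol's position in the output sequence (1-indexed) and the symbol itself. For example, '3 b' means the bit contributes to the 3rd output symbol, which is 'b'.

Answer: 1 f

Derivation:
Bit 0: prefix='1' (no match yet)
Bit 1: prefix='10' -> emit 'f', reset
Bit 2: prefix='1' (no match yet)
Bit 3: prefix='10' -> emit 'f', reset
Bit 4: prefix='0' (no match yet)
Bit 5: prefix='01' -> emit 'p', reset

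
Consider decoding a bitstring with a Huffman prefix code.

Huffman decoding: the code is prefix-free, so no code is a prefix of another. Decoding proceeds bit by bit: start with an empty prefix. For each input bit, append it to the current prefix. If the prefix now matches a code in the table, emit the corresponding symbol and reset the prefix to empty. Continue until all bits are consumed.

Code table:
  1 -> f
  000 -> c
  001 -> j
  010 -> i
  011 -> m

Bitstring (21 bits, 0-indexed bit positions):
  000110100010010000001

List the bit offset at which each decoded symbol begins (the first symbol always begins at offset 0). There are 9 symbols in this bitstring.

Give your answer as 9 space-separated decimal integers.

Answer: 0 3 4 5 8 11 14 17 20

Derivation:
Bit 0: prefix='0' (no match yet)
Bit 1: prefix='00' (no match yet)
Bit 2: prefix='000' -> emit 'c', reset
Bit 3: prefix='1' -> emit 'f', reset
Bit 4: prefix='1' -> emit 'f', reset
Bit 5: prefix='0' (no match yet)
Bit 6: prefix='01' (no match yet)
Bit 7: prefix='010' -> emit 'i', reset
Bit 8: prefix='0' (no match yet)
Bit 9: prefix='00' (no match yet)
Bit 10: prefix='001' -> emit 'j', reset
Bit 11: prefix='0' (no match yet)
Bit 12: prefix='00' (no match yet)
Bit 13: prefix='001' -> emit 'j', reset
Bit 14: prefix='0' (no match yet)
Bit 15: prefix='00' (no match yet)
Bit 16: prefix='000' -> emit 'c', reset
Bit 17: prefix='0' (no match yet)
Bit 18: prefix='00' (no match yet)
Bit 19: prefix='000' -> emit 'c', reset
Bit 20: prefix='1' -> emit 'f', reset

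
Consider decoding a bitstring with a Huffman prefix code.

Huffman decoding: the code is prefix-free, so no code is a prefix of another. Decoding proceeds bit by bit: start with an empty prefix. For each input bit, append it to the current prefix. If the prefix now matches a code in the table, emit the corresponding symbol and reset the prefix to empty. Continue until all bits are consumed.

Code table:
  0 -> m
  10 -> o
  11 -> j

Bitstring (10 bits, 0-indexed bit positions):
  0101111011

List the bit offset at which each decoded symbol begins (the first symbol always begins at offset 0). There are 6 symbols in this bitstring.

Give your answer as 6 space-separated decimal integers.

Answer: 0 1 3 5 7 8

Derivation:
Bit 0: prefix='0' -> emit 'm', reset
Bit 1: prefix='1' (no match yet)
Bit 2: prefix='10' -> emit 'o', reset
Bit 3: prefix='1' (no match yet)
Bit 4: prefix='11' -> emit 'j', reset
Bit 5: prefix='1' (no match yet)
Bit 6: prefix='11' -> emit 'j', reset
Bit 7: prefix='0' -> emit 'm', reset
Bit 8: prefix='1' (no match yet)
Bit 9: prefix='11' -> emit 'j', reset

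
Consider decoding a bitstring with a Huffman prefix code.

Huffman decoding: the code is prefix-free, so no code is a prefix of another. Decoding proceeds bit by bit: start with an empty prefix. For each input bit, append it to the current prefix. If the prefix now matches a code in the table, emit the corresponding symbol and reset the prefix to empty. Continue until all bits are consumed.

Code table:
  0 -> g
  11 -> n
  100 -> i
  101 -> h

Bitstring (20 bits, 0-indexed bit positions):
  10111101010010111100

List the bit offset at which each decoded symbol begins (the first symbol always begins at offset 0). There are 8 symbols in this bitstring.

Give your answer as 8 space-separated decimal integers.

Answer: 0 3 5 8 9 12 15 17

Derivation:
Bit 0: prefix='1' (no match yet)
Bit 1: prefix='10' (no match yet)
Bit 2: prefix='101' -> emit 'h', reset
Bit 3: prefix='1' (no match yet)
Bit 4: prefix='11' -> emit 'n', reset
Bit 5: prefix='1' (no match yet)
Bit 6: prefix='10' (no match yet)
Bit 7: prefix='101' -> emit 'h', reset
Bit 8: prefix='0' -> emit 'g', reset
Bit 9: prefix='1' (no match yet)
Bit 10: prefix='10' (no match yet)
Bit 11: prefix='100' -> emit 'i', reset
Bit 12: prefix='1' (no match yet)
Bit 13: prefix='10' (no match yet)
Bit 14: prefix='101' -> emit 'h', reset
Bit 15: prefix='1' (no match yet)
Bit 16: prefix='11' -> emit 'n', reset
Bit 17: prefix='1' (no match yet)
Bit 18: prefix='10' (no match yet)
Bit 19: prefix='100' -> emit 'i', reset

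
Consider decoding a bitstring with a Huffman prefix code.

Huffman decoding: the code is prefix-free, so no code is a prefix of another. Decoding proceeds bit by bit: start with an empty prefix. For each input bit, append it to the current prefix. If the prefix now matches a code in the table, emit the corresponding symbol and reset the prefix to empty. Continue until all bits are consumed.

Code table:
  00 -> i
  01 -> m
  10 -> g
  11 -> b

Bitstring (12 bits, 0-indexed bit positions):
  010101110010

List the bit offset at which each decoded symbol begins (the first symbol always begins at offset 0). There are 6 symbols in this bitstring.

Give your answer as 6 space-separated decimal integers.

Answer: 0 2 4 6 8 10

Derivation:
Bit 0: prefix='0' (no match yet)
Bit 1: prefix='01' -> emit 'm', reset
Bit 2: prefix='0' (no match yet)
Bit 3: prefix='01' -> emit 'm', reset
Bit 4: prefix='0' (no match yet)
Bit 5: prefix='01' -> emit 'm', reset
Bit 6: prefix='1' (no match yet)
Bit 7: prefix='11' -> emit 'b', reset
Bit 8: prefix='0' (no match yet)
Bit 9: prefix='00' -> emit 'i', reset
Bit 10: prefix='1' (no match yet)
Bit 11: prefix='10' -> emit 'g', reset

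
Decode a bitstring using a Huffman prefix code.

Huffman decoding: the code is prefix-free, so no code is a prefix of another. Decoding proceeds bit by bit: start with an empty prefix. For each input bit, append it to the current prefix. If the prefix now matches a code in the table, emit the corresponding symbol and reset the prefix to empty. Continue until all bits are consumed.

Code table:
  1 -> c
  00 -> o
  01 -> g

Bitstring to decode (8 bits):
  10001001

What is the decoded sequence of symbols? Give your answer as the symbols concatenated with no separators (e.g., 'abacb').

Answer: cogoc

Derivation:
Bit 0: prefix='1' -> emit 'c', reset
Bit 1: prefix='0' (no match yet)
Bit 2: prefix='00' -> emit 'o', reset
Bit 3: prefix='0' (no match yet)
Bit 4: prefix='01' -> emit 'g', reset
Bit 5: prefix='0' (no match yet)
Bit 6: prefix='00' -> emit 'o', reset
Bit 7: prefix='1' -> emit 'c', reset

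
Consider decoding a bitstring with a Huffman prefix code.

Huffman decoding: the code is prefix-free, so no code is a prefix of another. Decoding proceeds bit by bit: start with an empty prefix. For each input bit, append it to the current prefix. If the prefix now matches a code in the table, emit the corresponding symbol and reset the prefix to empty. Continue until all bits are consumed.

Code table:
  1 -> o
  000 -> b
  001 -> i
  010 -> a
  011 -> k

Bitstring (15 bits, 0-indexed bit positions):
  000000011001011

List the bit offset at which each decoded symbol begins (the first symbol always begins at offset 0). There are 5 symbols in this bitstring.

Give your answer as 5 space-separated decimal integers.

Answer: 0 3 6 9 12

Derivation:
Bit 0: prefix='0' (no match yet)
Bit 1: prefix='00' (no match yet)
Bit 2: prefix='000' -> emit 'b', reset
Bit 3: prefix='0' (no match yet)
Bit 4: prefix='00' (no match yet)
Bit 5: prefix='000' -> emit 'b', reset
Bit 6: prefix='0' (no match yet)
Bit 7: prefix='01' (no match yet)
Bit 8: prefix='011' -> emit 'k', reset
Bit 9: prefix='0' (no match yet)
Bit 10: prefix='00' (no match yet)
Bit 11: prefix='001' -> emit 'i', reset
Bit 12: prefix='0' (no match yet)
Bit 13: prefix='01' (no match yet)
Bit 14: prefix='011' -> emit 'k', reset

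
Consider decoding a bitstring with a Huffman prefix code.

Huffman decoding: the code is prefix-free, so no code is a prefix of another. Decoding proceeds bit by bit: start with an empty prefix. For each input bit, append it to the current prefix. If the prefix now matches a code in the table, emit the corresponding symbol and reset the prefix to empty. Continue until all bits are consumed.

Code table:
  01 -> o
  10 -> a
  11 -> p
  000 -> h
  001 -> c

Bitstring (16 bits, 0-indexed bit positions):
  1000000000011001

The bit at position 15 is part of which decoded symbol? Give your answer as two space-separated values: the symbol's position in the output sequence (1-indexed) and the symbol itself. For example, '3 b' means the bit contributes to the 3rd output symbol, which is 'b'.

Answer: 6 c

Derivation:
Bit 0: prefix='1' (no match yet)
Bit 1: prefix='10' -> emit 'a', reset
Bit 2: prefix='0' (no match yet)
Bit 3: prefix='00' (no match yet)
Bit 4: prefix='000' -> emit 'h', reset
Bit 5: prefix='0' (no match yet)
Bit 6: prefix='00' (no match yet)
Bit 7: prefix='000' -> emit 'h', reset
Bit 8: prefix='0' (no match yet)
Bit 9: prefix='00' (no match yet)
Bit 10: prefix='000' -> emit 'h', reset
Bit 11: prefix='1' (no match yet)
Bit 12: prefix='11' -> emit 'p', reset
Bit 13: prefix='0' (no match yet)
Bit 14: prefix='00' (no match yet)
Bit 15: prefix='001' -> emit 'c', reset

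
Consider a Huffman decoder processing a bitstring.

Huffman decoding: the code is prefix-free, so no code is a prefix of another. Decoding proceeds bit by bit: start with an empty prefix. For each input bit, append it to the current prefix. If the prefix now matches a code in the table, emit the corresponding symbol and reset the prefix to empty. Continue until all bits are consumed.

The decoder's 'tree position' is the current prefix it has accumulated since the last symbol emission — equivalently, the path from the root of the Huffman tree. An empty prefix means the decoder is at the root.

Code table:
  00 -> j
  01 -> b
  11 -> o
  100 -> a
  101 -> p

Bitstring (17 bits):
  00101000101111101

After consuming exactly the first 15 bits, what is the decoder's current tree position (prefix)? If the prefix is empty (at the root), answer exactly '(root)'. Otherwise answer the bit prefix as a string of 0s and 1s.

Answer: (root)

Derivation:
Bit 0: prefix='0' (no match yet)
Bit 1: prefix='00' -> emit 'j', reset
Bit 2: prefix='1' (no match yet)
Bit 3: prefix='10' (no match yet)
Bit 4: prefix='101' -> emit 'p', reset
Bit 5: prefix='0' (no match yet)
Bit 6: prefix='00' -> emit 'j', reset
Bit 7: prefix='0' (no match yet)
Bit 8: prefix='01' -> emit 'b', reset
Bit 9: prefix='0' (no match yet)
Bit 10: prefix='01' -> emit 'b', reset
Bit 11: prefix='1' (no match yet)
Bit 12: prefix='11' -> emit 'o', reset
Bit 13: prefix='1' (no match yet)
Bit 14: prefix='11' -> emit 'o', reset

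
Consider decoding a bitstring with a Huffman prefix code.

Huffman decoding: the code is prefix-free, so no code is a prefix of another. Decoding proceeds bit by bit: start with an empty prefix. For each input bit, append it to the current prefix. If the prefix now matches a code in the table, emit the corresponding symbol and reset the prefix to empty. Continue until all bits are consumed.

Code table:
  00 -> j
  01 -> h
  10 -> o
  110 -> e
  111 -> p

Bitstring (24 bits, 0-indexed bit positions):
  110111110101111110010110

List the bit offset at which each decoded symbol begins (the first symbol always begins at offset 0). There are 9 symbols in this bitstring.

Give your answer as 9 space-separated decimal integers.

Answer: 0 3 6 9 11 14 17 19 21

Derivation:
Bit 0: prefix='1' (no match yet)
Bit 1: prefix='11' (no match yet)
Bit 2: prefix='110' -> emit 'e', reset
Bit 3: prefix='1' (no match yet)
Bit 4: prefix='11' (no match yet)
Bit 5: prefix='111' -> emit 'p', reset
Bit 6: prefix='1' (no match yet)
Bit 7: prefix='11' (no match yet)
Bit 8: prefix='110' -> emit 'e', reset
Bit 9: prefix='1' (no match yet)
Bit 10: prefix='10' -> emit 'o', reset
Bit 11: prefix='1' (no match yet)
Bit 12: prefix='11' (no match yet)
Bit 13: prefix='111' -> emit 'p', reset
Bit 14: prefix='1' (no match yet)
Bit 15: prefix='11' (no match yet)
Bit 16: prefix='111' -> emit 'p', reset
Bit 17: prefix='0' (no match yet)
Bit 18: prefix='00' -> emit 'j', reset
Bit 19: prefix='1' (no match yet)
Bit 20: prefix='10' -> emit 'o', reset
Bit 21: prefix='1' (no match yet)
Bit 22: prefix='11' (no match yet)
Bit 23: prefix='110' -> emit 'e', reset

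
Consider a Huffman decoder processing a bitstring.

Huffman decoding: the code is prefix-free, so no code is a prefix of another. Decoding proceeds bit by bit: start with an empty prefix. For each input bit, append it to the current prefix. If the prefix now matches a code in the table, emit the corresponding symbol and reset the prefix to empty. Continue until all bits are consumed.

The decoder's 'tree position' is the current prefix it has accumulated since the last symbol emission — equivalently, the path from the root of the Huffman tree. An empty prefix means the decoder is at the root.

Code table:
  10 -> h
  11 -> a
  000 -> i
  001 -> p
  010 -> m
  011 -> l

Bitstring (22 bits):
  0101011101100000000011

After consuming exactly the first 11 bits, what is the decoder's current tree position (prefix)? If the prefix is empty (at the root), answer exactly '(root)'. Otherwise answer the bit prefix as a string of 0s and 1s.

Answer: (root)

Derivation:
Bit 0: prefix='0' (no match yet)
Bit 1: prefix='01' (no match yet)
Bit 2: prefix='010' -> emit 'm', reset
Bit 3: prefix='1' (no match yet)
Bit 4: prefix='10' -> emit 'h', reset
Bit 5: prefix='1' (no match yet)
Bit 6: prefix='11' -> emit 'a', reset
Bit 7: prefix='1' (no match yet)
Bit 8: prefix='10' -> emit 'h', reset
Bit 9: prefix='1' (no match yet)
Bit 10: prefix='11' -> emit 'a', reset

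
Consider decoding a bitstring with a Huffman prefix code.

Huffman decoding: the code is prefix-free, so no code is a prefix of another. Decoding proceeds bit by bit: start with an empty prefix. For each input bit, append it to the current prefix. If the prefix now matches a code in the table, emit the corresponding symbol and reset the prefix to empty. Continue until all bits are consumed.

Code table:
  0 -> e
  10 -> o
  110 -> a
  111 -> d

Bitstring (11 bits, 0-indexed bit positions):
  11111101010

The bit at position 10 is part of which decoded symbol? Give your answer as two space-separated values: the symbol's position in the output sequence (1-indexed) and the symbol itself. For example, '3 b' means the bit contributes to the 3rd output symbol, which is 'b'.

Answer: 5 o

Derivation:
Bit 0: prefix='1' (no match yet)
Bit 1: prefix='11' (no match yet)
Bit 2: prefix='111' -> emit 'd', reset
Bit 3: prefix='1' (no match yet)
Bit 4: prefix='11' (no match yet)
Bit 5: prefix='111' -> emit 'd', reset
Bit 6: prefix='0' -> emit 'e', reset
Bit 7: prefix='1' (no match yet)
Bit 8: prefix='10' -> emit 'o', reset
Bit 9: prefix='1' (no match yet)
Bit 10: prefix='10' -> emit 'o', reset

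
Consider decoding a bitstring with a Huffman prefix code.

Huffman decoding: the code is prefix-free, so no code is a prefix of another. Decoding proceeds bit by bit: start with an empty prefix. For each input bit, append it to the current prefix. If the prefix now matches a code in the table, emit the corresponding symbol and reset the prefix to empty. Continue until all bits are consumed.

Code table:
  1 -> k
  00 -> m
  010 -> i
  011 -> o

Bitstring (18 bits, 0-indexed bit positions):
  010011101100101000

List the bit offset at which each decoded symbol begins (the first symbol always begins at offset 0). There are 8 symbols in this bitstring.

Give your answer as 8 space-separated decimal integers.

Bit 0: prefix='0' (no match yet)
Bit 1: prefix='01' (no match yet)
Bit 2: prefix='010' -> emit 'i', reset
Bit 3: prefix='0' (no match yet)
Bit 4: prefix='01' (no match yet)
Bit 5: prefix='011' -> emit 'o', reset
Bit 6: prefix='1' -> emit 'k', reset
Bit 7: prefix='0' (no match yet)
Bit 8: prefix='01' (no match yet)
Bit 9: prefix='011' -> emit 'o', reset
Bit 10: prefix='0' (no match yet)
Bit 11: prefix='00' -> emit 'm', reset
Bit 12: prefix='1' -> emit 'k', reset
Bit 13: prefix='0' (no match yet)
Bit 14: prefix='01' (no match yet)
Bit 15: prefix='010' -> emit 'i', reset
Bit 16: prefix='0' (no match yet)
Bit 17: prefix='00' -> emit 'm', reset

Answer: 0 3 6 7 10 12 13 16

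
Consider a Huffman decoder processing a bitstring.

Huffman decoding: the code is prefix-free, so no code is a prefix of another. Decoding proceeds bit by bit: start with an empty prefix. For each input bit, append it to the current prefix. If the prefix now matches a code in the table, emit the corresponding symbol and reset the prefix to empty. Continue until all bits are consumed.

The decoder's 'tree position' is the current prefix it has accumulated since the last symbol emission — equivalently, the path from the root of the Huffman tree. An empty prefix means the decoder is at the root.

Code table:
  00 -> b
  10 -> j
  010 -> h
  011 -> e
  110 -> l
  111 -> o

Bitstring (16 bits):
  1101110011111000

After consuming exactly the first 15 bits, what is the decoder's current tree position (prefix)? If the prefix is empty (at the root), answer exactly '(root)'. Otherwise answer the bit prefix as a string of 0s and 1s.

Bit 0: prefix='1' (no match yet)
Bit 1: prefix='11' (no match yet)
Bit 2: prefix='110' -> emit 'l', reset
Bit 3: prefix='1' (no match yet)
Bit 4: prefix='11' (no match yet)
Bit 5: prefix='111' -> emit 'o', reset
Bit 6: prefix='0' (no match yet)
Bit 7: prefix='00' -> emit 'b', reset
Bit 8: prefix='1' (no match yet)
Bit 9: prefix='11' (no match yet)
Bit 10: prefix='111' -> emit 'o', reset
Bit 11: prefix='1' (no match yet)
Bit 12: prefix='11' (no match yet)
Bit 13: prefix='110' -> emit 'l', reset
Bit 14: prefix='0' (no match yet)

Answer: 0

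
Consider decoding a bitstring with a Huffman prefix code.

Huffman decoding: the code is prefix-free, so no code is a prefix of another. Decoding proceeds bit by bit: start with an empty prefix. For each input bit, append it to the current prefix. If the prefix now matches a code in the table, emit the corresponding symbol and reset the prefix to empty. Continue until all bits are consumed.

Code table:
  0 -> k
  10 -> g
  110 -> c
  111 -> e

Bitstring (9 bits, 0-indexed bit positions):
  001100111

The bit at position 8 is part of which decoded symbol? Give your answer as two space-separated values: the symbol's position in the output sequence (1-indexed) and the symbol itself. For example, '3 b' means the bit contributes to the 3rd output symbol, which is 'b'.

Bit 0: prefix='0' -> emit 'k', reset
Bit 1: prefix='0' -> emit 'k', reset
Bit 2: prefix='1' (no match yet)
Bit 3: prefix='11' (no match yet)
Bit 4: prefix='110' -> emit 'c', reset
Bit 5: prefix='0' -> emit 'k', reset
Bit 6: prefix='1' (no match yet)
Bit 7: prefix='11' (no match yet)
Bit 8: prefix='111' -> emit 'e', reset

Answer: 5 e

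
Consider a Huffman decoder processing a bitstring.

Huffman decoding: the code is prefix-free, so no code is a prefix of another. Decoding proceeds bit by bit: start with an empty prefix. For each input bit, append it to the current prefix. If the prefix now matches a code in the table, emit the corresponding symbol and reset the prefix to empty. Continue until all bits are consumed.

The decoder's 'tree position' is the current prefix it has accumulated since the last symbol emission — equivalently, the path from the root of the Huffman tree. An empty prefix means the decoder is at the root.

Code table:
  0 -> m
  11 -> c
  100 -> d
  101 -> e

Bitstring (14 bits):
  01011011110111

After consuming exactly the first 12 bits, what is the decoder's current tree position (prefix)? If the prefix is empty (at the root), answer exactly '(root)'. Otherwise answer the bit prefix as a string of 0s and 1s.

Answer: (root)

Derivation:
Bit 0: prefix='0' -> emit 'm', reset
Bit 1: prefix='1' (no match yet)
Bit 2: prefix='10' (no match yet)
Bit 3: prefix='101' -> emit 'e', reset
Bit 4: prefix='1' (no match yet)
Bit 5: prefix='10' (no match yet)
Bit 6: prefix='101' -> emit 'e', reset
Bit 7: prefix='1' (no match yet)
Bit 8: prefix='11' -> emit 'c', reset
Bit 9: prefix='1' (no match yet)
Bit 10: prefix='10' (no match yet)
Bit 11: prefix='101' -> emit 'e', reset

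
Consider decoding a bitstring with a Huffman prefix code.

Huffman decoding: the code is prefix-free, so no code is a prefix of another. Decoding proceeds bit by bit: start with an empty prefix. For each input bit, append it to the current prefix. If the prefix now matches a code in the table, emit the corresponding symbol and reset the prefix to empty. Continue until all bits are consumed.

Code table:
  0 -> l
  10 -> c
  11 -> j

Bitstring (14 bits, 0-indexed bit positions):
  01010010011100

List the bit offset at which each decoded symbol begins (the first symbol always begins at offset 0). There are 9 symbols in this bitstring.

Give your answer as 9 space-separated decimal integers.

Bit 0: prefix='0' -> emit 'l', reset
Bit 1: prefix='1' (no match yet)
Bit 2: prefix='10' -> emit 'c', reset
Bit 3: prefix='1' (no match yet)
Bit 4: prefix='10' -> emit 'c', reset
Bit 5: prefix='0' -> emit 'l', reset
Bit 6: prefix='1' (no match yet)
Bit 7: prefix='10' -> emit 'c', reset
Bit 8: prefix='0' -> emit 'l', reset
Bit 9: prefix='1' (no match yet)
Bit 10: prefix='11' -> emit 'j', reset
Bit 11: prefix='1' (no match yet)
Bit 12: prefix='10' -> emit 'c', reset
Bit 13: prefix='0' -> emit 'l', reset

Answer: 0 1 3 5 6 8 9 11 13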